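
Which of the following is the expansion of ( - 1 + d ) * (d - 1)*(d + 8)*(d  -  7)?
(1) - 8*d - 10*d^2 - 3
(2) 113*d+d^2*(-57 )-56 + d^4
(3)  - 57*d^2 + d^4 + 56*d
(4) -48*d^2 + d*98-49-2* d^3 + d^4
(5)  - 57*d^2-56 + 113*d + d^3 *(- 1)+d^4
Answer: 5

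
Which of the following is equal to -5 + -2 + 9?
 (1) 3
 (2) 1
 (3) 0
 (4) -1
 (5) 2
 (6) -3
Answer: 5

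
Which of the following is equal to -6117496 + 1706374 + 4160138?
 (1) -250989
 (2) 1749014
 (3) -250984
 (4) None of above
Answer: 3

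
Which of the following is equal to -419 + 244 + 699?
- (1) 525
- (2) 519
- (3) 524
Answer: 3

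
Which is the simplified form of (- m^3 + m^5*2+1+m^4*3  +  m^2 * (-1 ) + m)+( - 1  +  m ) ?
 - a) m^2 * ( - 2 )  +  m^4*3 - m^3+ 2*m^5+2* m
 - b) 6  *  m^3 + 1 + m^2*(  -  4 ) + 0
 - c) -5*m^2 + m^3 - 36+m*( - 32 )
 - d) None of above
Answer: d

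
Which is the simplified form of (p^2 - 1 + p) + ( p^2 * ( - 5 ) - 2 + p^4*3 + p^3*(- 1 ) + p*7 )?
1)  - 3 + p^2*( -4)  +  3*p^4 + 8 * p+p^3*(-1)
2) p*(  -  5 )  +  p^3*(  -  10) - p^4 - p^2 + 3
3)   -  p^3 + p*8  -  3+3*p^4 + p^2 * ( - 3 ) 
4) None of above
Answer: 1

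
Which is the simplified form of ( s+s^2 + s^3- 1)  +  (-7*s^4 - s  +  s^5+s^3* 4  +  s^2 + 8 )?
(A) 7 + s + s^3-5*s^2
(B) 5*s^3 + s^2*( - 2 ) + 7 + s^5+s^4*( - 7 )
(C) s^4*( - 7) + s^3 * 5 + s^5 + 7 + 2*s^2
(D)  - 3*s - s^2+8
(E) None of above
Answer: C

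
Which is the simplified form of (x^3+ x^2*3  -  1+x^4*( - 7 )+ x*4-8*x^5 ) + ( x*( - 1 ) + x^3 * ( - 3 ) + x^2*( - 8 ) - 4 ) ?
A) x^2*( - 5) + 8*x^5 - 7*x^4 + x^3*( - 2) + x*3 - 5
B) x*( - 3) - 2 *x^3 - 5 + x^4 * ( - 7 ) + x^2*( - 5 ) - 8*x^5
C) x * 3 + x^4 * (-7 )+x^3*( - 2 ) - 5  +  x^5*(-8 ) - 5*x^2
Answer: C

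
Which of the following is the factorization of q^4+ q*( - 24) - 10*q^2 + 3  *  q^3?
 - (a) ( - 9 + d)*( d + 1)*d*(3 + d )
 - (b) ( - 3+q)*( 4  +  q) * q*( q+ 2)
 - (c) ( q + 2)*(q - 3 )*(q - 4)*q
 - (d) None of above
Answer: b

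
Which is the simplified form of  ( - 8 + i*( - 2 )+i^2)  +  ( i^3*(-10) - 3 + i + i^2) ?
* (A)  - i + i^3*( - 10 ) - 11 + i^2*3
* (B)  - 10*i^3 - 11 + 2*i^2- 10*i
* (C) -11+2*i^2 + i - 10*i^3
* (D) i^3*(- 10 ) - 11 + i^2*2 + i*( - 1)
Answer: D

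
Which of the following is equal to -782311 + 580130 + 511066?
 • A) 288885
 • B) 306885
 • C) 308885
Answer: C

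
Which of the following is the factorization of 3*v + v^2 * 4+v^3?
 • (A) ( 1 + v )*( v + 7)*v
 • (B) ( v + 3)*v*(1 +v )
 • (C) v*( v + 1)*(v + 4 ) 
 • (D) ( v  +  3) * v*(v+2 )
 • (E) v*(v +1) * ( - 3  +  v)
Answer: B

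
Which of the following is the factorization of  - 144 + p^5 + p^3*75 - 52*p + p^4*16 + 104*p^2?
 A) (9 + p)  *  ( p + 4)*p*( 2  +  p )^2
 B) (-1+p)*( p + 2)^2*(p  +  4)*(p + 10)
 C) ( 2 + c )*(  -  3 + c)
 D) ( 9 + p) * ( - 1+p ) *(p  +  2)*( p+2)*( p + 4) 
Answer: D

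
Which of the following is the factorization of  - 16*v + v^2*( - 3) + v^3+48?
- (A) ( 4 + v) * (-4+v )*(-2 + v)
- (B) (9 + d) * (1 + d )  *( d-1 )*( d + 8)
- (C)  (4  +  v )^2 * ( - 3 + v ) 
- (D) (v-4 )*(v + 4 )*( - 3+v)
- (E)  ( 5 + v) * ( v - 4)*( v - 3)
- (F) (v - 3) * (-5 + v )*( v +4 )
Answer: D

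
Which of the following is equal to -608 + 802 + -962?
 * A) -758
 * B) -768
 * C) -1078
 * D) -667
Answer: B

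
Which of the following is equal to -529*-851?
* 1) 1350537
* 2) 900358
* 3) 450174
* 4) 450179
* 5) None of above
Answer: 4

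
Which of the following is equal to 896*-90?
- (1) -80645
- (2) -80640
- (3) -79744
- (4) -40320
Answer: 2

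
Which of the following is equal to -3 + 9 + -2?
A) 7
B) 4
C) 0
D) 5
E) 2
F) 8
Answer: B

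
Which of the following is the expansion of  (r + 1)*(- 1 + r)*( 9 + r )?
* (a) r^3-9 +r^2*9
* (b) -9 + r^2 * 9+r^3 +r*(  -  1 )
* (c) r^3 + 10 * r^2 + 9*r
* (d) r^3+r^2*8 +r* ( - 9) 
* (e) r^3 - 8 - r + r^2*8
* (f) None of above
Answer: b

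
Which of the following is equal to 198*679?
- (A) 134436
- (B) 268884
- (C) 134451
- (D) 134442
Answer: D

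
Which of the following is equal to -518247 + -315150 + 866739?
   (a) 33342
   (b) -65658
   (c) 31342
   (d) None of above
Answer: a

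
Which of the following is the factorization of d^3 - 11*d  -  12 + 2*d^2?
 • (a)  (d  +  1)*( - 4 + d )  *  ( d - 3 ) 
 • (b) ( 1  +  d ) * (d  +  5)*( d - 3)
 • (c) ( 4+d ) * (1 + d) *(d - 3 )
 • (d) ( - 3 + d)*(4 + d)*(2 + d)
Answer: c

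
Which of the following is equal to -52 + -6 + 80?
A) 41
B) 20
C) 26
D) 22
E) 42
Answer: D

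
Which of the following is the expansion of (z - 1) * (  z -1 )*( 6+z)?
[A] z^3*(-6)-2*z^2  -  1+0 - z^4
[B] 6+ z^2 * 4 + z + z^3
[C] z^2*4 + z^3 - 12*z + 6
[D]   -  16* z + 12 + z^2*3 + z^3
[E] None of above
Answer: E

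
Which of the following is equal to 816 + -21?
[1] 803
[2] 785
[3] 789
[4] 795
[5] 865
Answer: 4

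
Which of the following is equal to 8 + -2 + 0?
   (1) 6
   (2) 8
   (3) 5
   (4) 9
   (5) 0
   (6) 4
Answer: 1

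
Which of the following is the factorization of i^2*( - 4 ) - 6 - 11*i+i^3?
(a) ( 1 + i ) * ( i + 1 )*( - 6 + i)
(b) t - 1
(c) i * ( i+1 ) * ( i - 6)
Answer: a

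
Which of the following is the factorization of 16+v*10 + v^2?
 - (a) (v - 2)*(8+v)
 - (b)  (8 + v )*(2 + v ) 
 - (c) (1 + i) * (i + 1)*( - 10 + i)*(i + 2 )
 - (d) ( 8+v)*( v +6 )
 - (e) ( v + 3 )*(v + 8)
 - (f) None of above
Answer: b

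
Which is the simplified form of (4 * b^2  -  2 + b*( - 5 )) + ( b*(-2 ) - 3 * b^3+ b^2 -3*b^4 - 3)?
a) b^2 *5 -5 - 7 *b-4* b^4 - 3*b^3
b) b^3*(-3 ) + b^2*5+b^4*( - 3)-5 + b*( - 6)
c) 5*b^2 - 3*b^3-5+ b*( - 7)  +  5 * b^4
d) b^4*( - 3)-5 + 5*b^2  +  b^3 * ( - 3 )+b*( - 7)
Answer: d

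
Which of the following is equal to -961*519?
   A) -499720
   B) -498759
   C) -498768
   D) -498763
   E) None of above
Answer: B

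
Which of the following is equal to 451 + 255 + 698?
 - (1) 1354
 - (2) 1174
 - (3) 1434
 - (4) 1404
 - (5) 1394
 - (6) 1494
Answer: 4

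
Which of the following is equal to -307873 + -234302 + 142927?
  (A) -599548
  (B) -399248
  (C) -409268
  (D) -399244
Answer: B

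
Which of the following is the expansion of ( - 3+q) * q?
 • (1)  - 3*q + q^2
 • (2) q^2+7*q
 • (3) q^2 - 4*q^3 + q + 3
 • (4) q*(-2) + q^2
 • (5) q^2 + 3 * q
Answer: 1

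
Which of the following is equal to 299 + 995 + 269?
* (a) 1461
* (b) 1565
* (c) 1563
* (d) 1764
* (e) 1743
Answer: c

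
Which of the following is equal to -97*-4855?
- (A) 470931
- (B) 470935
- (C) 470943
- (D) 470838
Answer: B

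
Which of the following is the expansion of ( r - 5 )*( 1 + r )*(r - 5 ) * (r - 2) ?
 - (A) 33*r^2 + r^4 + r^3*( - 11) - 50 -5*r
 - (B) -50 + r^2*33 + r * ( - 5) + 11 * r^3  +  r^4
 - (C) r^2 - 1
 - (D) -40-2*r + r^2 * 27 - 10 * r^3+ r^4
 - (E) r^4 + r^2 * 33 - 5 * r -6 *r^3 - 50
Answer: A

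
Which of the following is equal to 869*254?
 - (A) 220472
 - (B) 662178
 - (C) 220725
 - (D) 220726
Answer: D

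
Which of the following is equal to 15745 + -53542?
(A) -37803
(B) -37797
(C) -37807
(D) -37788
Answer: B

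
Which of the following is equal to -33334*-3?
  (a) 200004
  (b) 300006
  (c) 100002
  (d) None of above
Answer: c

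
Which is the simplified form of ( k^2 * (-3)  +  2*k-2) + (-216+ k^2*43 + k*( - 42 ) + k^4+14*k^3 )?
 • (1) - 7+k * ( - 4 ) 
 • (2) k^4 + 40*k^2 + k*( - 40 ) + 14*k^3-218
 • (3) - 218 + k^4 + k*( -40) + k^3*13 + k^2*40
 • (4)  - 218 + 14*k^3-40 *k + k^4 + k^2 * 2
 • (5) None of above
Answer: 2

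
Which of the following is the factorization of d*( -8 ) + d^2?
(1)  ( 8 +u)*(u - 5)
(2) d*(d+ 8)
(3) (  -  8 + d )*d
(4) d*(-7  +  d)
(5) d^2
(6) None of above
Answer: 3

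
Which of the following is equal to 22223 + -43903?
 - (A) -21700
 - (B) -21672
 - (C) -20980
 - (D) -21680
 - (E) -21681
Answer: D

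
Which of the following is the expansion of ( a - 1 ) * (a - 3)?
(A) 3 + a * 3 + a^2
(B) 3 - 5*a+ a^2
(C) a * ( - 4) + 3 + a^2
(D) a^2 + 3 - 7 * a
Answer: C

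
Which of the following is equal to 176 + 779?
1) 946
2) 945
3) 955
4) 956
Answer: 3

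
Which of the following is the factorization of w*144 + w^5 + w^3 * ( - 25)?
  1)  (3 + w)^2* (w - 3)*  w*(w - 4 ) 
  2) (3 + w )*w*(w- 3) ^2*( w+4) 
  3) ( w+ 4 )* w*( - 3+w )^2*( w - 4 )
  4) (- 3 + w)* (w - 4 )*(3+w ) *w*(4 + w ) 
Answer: 4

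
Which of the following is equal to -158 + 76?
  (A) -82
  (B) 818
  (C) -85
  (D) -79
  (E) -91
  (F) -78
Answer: A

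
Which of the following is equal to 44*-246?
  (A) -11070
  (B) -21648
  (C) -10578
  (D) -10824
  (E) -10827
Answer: D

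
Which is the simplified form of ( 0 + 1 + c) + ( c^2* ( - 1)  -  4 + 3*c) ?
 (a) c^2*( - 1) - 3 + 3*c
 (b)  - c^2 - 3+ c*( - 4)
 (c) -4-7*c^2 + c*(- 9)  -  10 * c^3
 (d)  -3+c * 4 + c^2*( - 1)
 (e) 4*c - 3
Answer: d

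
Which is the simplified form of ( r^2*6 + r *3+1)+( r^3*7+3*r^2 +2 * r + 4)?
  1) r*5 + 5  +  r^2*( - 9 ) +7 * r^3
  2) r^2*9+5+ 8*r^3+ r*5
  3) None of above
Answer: 3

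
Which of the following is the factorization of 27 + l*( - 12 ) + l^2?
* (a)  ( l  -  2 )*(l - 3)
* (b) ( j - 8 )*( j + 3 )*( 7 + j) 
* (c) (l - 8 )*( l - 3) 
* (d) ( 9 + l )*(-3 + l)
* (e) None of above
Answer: e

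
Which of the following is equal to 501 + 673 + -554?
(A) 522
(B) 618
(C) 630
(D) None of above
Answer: D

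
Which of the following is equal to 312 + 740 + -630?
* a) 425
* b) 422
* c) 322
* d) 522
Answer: b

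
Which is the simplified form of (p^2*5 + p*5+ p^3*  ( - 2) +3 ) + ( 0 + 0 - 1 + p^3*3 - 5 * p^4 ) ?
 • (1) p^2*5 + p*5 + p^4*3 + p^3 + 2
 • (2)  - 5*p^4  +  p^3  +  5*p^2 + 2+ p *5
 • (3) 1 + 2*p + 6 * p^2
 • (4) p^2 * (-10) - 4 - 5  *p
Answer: 2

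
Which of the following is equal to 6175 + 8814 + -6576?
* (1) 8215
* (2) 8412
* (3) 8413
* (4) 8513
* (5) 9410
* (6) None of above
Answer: 3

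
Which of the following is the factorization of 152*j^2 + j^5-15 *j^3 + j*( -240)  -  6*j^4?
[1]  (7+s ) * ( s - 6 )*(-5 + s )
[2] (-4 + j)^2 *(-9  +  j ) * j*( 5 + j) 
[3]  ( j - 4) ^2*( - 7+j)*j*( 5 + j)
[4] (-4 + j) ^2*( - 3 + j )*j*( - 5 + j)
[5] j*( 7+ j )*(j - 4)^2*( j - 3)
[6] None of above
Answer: 6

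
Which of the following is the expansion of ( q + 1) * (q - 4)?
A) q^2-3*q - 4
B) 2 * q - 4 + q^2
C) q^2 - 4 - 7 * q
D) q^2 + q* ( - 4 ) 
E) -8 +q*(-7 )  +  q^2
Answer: A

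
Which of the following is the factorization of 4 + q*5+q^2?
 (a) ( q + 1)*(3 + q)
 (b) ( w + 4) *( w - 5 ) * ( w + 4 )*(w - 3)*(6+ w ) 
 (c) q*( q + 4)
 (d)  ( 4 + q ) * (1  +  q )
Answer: d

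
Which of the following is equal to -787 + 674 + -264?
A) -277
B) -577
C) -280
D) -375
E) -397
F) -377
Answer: F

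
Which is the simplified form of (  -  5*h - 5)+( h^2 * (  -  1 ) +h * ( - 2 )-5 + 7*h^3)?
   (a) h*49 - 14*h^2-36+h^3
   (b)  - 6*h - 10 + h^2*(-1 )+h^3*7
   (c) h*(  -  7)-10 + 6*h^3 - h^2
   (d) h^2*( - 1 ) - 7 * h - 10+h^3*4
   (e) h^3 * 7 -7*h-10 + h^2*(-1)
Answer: e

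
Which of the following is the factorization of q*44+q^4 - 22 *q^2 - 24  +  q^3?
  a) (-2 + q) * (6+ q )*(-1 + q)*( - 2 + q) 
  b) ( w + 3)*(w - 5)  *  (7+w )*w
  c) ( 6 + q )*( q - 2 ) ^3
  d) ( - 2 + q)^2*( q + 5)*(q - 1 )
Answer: a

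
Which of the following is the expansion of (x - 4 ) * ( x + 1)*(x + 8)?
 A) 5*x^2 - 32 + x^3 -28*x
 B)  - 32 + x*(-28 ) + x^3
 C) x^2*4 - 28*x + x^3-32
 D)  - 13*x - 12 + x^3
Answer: A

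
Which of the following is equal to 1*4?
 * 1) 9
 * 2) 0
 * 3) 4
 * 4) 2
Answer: 3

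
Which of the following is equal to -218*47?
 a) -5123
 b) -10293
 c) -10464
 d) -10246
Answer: d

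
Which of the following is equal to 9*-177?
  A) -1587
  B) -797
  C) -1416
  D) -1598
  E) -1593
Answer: E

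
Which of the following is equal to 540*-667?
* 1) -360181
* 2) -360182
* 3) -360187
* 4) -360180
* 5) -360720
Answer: 4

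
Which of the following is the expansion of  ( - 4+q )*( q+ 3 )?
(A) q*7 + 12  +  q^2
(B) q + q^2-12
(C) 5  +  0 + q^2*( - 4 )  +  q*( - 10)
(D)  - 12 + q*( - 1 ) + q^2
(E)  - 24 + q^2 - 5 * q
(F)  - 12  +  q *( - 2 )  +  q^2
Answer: D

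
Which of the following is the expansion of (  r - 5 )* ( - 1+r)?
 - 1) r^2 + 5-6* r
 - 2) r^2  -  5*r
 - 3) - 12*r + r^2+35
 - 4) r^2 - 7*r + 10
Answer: 1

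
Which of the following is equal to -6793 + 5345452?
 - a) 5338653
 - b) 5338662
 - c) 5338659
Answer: c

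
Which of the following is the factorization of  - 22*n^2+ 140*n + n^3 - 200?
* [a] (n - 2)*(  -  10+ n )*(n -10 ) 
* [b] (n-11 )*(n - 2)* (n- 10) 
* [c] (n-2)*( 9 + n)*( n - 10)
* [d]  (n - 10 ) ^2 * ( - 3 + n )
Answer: a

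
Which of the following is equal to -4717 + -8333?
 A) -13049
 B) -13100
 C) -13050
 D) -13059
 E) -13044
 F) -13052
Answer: C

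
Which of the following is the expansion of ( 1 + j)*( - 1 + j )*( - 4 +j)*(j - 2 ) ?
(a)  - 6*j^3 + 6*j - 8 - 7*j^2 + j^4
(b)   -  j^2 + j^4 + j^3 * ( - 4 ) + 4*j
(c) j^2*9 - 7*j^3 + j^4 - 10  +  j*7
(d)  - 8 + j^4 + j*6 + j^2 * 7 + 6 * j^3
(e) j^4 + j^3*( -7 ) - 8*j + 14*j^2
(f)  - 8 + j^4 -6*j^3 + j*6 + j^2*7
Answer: f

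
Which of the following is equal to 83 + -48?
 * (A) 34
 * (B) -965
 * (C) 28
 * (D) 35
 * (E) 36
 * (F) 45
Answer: D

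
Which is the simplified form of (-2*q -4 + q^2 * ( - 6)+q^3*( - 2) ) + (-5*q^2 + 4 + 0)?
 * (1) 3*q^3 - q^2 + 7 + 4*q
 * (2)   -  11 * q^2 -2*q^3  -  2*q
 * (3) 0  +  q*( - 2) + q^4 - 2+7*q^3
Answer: 2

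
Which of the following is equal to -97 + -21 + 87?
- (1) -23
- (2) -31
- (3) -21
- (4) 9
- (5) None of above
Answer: 2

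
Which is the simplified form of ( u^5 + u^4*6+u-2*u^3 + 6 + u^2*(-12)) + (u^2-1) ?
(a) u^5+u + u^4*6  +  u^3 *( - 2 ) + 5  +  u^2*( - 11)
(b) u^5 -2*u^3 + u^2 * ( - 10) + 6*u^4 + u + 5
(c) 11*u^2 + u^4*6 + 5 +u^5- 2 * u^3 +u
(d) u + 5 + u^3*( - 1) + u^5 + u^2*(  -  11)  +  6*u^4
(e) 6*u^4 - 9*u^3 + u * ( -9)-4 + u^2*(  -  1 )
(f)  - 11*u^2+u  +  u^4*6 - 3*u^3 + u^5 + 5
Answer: a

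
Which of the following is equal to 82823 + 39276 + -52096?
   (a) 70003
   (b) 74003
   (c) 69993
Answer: a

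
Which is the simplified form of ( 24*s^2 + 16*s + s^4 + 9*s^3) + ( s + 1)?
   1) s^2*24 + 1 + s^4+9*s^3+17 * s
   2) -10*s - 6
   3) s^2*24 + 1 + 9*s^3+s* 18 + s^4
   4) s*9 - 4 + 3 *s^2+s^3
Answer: 1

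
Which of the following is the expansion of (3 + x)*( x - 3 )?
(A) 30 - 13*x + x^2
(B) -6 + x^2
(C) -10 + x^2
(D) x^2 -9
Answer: D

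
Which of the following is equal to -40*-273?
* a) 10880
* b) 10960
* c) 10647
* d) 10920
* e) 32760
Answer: d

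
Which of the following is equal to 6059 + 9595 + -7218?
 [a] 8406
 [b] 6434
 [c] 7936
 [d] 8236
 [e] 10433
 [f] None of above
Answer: f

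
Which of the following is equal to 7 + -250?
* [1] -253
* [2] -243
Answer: 2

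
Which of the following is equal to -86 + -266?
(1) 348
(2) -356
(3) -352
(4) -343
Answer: 3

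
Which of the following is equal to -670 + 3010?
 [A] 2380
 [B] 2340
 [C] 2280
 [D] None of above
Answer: B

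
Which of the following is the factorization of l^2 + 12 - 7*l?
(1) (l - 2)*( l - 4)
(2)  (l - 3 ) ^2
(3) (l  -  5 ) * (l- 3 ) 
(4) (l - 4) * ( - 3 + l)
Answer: 4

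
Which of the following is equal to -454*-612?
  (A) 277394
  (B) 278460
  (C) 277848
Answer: C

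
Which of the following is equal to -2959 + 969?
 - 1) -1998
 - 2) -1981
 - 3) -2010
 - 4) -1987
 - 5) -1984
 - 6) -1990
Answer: 6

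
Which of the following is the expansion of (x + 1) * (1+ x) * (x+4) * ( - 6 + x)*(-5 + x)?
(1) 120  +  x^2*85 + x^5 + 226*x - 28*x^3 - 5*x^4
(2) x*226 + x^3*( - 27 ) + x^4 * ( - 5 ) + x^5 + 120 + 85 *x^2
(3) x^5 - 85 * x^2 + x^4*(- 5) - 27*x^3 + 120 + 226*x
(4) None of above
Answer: 2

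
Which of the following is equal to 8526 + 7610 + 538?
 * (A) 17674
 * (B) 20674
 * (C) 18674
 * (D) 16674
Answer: D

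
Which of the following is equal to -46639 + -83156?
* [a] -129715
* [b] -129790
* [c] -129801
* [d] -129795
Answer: d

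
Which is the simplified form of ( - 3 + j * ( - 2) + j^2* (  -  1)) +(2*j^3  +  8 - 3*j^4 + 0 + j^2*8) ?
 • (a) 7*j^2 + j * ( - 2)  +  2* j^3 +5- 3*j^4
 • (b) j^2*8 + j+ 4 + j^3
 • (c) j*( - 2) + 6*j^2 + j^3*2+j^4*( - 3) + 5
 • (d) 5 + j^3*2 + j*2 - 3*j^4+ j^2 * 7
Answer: a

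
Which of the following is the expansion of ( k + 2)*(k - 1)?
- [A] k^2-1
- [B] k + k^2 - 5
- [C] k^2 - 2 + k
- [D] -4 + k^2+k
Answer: C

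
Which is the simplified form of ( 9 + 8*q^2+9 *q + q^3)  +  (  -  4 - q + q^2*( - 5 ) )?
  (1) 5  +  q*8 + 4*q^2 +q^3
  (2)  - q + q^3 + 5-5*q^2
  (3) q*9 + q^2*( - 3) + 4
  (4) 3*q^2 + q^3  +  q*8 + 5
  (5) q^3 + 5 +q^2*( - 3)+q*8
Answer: 4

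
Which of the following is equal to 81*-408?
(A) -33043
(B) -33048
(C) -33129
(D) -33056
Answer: B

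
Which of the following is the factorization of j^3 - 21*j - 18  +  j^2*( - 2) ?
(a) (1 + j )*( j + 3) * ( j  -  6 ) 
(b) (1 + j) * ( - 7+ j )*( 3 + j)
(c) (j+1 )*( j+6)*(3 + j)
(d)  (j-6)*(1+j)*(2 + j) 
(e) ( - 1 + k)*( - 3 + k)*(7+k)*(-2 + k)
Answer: a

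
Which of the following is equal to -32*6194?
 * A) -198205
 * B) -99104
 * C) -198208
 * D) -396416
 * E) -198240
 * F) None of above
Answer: C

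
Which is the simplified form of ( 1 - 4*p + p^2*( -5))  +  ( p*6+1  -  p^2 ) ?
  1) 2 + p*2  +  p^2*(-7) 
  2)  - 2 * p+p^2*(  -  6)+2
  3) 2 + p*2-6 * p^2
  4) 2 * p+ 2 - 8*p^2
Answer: 3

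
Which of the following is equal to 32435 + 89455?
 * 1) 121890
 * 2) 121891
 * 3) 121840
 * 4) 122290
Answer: 1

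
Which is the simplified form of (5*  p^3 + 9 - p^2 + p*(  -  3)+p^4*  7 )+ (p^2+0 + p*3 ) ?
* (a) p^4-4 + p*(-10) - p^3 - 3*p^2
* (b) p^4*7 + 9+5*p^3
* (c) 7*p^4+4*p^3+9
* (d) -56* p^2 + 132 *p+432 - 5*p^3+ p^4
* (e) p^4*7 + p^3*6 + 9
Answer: b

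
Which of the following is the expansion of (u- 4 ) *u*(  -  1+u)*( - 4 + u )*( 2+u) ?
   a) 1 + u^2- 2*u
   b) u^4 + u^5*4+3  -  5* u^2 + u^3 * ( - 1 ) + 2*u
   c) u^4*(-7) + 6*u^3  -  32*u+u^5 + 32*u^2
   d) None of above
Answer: c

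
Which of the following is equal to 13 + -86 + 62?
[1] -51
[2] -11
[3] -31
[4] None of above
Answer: 2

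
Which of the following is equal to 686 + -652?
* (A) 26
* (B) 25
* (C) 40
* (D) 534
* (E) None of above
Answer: E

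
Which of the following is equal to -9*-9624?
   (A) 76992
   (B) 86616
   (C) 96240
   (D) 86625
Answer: B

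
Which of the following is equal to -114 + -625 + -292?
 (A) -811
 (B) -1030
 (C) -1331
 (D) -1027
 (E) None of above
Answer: E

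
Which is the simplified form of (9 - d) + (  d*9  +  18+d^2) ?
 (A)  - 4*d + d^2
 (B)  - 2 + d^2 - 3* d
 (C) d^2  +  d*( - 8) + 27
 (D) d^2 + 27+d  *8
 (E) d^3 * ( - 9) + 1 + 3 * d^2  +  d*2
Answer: D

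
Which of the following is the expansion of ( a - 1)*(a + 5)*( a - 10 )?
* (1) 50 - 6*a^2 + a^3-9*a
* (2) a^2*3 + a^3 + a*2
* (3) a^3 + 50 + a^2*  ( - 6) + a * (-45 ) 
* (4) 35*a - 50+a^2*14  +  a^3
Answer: 3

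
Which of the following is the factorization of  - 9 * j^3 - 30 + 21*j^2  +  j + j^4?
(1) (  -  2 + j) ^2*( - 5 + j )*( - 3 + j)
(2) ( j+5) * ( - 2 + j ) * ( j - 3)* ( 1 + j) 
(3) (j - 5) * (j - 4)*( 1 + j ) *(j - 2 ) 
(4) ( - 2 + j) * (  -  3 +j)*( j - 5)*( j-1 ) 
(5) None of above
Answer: 5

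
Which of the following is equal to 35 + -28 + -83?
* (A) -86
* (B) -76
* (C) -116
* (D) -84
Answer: B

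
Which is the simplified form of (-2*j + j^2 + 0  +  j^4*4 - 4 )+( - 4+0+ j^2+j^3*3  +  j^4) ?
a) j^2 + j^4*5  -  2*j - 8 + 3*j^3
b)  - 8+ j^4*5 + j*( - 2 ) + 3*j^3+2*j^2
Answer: b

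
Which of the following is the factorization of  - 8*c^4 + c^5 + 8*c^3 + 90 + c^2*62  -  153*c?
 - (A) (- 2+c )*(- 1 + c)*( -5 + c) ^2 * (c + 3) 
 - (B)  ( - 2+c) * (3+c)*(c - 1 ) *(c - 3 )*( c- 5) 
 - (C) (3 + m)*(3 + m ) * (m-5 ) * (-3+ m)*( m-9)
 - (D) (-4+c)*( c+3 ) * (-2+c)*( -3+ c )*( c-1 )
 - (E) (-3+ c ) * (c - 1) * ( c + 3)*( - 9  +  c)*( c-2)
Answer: B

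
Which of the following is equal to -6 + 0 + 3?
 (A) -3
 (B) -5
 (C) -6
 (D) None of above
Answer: A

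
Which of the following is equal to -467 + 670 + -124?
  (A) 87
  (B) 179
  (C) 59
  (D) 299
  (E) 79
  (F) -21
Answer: E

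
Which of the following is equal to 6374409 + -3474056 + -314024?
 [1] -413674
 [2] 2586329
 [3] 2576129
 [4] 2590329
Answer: 2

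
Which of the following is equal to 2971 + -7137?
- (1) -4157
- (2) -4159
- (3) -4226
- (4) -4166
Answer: 4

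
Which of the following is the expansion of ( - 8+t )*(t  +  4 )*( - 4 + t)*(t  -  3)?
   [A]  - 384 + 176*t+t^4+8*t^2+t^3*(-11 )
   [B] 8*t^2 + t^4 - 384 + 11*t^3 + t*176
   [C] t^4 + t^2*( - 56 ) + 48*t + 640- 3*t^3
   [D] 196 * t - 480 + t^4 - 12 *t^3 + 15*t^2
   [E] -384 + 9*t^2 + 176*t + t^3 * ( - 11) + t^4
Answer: A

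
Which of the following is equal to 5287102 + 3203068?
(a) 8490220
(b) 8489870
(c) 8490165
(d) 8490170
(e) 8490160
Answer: d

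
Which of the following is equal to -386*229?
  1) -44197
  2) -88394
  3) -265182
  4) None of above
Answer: 2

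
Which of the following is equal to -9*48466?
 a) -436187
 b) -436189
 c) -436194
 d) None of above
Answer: c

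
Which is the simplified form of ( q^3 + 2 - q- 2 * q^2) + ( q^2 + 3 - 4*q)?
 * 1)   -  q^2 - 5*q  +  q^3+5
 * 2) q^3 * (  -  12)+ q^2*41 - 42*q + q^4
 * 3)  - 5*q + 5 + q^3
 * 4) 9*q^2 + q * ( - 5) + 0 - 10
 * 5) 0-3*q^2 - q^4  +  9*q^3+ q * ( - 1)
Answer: 1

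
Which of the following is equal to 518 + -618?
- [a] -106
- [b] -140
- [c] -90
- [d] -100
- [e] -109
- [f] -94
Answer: d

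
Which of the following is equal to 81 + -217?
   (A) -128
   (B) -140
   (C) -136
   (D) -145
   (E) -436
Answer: C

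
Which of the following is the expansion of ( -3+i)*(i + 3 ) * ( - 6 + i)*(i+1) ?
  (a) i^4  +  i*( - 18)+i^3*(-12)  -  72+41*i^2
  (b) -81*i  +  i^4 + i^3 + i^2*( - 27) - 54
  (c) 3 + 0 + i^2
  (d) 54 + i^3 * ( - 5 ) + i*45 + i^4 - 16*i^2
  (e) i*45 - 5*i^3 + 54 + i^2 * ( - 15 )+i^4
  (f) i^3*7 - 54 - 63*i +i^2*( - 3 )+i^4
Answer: e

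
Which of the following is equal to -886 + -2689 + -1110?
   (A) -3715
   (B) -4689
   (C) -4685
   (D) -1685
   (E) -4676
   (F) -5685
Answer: C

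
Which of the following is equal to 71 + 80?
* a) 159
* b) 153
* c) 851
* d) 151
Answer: d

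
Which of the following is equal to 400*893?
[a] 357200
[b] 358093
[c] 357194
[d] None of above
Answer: a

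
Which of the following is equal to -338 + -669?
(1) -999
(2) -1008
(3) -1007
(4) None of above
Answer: 3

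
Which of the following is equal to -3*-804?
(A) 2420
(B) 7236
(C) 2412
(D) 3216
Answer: C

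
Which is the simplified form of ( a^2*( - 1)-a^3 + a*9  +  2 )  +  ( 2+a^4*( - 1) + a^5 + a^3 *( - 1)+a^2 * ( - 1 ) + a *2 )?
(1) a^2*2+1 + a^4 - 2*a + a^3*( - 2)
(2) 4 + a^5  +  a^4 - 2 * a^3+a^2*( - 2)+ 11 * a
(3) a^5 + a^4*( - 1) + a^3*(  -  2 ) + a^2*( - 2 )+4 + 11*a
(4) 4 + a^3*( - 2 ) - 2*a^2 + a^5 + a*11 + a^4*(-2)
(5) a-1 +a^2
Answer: 3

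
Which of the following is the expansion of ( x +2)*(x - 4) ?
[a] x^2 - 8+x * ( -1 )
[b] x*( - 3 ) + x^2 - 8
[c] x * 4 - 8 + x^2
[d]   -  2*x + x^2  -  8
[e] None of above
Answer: d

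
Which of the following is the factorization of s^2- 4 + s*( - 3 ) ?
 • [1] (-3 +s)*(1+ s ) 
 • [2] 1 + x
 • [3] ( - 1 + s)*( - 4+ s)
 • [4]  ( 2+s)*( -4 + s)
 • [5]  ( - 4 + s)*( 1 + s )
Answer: 5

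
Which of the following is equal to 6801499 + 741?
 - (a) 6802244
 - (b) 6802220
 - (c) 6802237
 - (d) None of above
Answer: d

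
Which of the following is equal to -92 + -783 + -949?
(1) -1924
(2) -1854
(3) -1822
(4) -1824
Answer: 4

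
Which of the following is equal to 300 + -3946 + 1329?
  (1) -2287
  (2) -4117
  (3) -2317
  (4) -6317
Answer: 3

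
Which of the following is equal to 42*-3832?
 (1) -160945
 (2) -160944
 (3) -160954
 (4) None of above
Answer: 2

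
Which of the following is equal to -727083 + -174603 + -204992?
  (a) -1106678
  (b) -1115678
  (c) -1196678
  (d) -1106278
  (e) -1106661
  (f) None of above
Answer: a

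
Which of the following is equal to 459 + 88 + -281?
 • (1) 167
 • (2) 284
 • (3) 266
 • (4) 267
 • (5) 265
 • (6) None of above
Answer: 3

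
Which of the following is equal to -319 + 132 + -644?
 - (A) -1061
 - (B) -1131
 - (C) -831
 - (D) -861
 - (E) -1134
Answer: C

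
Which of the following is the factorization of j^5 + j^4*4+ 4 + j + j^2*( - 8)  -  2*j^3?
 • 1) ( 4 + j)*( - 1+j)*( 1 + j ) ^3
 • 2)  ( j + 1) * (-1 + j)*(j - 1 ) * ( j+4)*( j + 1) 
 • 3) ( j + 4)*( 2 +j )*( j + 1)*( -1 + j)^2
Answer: 2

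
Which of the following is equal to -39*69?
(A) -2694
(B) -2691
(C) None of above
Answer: B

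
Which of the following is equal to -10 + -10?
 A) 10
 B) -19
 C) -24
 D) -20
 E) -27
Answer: D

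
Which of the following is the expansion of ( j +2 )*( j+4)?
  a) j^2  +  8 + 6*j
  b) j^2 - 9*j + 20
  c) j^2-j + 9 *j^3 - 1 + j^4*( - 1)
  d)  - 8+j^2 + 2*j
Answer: a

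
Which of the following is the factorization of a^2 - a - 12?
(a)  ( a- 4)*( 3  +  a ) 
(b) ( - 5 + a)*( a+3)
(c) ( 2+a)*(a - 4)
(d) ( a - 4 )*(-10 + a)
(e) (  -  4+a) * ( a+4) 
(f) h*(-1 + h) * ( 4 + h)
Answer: a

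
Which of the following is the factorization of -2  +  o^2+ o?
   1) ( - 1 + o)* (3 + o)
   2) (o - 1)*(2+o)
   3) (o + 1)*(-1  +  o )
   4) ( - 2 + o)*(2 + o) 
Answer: 2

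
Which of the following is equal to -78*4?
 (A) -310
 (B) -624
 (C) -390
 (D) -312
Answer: D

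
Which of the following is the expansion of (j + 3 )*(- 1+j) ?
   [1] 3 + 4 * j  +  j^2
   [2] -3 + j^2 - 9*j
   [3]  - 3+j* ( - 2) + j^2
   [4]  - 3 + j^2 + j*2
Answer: 4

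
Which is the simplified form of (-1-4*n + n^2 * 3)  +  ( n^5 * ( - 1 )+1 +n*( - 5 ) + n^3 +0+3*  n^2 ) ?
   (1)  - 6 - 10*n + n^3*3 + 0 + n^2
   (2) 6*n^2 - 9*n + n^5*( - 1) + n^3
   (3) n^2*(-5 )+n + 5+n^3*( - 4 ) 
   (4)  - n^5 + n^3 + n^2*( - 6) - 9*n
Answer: 2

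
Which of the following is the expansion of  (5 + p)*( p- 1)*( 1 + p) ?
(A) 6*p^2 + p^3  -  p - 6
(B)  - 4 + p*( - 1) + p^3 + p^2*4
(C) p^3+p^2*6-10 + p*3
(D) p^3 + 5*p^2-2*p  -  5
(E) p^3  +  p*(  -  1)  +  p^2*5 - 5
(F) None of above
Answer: E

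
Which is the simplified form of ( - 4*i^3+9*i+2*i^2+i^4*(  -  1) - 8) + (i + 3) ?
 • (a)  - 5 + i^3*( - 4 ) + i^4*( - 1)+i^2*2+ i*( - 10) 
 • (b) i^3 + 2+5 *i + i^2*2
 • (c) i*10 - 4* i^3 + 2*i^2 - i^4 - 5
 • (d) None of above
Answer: c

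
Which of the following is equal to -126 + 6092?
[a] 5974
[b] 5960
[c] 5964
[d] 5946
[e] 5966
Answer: e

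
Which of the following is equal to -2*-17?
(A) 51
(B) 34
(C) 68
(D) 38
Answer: B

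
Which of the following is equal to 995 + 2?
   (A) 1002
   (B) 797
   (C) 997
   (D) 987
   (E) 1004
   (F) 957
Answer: C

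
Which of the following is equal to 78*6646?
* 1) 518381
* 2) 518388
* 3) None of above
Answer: 2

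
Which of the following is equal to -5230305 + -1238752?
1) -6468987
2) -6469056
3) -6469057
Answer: 3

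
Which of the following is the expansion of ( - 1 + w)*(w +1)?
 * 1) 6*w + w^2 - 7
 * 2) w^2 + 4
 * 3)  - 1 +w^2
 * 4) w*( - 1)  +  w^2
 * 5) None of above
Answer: 3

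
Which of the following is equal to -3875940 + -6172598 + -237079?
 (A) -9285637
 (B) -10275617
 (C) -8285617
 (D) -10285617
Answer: D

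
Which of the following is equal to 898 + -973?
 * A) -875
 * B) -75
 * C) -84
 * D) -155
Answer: B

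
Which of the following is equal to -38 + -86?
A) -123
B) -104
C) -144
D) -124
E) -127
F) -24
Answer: D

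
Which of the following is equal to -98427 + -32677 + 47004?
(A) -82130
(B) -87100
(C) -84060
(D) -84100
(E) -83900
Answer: D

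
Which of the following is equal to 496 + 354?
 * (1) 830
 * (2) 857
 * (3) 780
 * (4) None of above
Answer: 4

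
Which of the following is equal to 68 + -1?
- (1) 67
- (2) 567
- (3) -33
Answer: 1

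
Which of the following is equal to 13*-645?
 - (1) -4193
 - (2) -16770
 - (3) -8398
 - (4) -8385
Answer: 4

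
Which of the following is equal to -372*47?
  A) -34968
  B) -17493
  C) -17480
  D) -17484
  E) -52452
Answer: D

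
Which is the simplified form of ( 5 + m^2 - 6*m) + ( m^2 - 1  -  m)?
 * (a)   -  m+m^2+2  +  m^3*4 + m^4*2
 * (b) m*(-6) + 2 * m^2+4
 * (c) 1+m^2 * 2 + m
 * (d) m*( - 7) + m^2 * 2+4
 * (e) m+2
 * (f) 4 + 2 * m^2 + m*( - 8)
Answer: d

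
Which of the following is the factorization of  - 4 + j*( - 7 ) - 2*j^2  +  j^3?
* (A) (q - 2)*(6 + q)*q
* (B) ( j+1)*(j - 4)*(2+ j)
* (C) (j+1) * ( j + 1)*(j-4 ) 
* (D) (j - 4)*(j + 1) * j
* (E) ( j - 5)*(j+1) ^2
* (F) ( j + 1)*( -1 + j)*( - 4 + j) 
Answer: C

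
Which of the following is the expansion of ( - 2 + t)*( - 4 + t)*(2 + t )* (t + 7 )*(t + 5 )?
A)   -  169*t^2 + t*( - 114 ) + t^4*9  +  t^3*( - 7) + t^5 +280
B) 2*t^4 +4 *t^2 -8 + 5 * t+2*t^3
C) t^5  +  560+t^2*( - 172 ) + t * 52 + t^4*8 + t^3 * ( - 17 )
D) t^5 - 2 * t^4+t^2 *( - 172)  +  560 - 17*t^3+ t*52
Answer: C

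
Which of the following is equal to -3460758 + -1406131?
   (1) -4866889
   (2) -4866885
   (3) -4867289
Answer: 1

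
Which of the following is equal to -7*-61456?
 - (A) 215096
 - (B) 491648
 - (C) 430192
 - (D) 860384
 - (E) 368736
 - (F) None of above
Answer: C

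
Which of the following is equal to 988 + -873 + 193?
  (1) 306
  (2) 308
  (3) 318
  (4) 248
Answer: 2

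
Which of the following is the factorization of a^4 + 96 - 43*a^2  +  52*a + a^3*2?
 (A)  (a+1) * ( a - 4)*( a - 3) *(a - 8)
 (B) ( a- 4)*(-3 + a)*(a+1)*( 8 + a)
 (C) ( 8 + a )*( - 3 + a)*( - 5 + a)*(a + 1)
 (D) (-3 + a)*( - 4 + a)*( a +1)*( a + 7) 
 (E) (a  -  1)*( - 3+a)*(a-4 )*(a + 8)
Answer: B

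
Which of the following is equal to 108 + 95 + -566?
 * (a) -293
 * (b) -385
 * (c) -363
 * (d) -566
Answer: c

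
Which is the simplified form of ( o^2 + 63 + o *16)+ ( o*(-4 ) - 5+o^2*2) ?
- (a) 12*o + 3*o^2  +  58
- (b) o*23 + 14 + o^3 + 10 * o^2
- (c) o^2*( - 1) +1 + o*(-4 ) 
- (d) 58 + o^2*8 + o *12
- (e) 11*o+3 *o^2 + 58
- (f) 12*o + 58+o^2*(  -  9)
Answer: a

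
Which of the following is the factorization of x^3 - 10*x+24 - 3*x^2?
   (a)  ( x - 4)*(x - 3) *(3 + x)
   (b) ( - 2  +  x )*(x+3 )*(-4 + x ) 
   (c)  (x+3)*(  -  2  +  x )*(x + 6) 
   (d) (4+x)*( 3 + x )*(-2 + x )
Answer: b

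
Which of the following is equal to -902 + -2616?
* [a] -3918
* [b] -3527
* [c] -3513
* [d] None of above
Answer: d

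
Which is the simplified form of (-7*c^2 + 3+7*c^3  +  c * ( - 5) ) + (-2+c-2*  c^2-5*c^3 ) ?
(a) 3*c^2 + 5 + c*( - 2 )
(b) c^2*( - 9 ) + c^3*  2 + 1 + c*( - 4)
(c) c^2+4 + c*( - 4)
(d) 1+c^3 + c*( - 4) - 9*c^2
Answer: b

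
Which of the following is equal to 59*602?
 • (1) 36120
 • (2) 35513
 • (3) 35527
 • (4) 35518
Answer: 4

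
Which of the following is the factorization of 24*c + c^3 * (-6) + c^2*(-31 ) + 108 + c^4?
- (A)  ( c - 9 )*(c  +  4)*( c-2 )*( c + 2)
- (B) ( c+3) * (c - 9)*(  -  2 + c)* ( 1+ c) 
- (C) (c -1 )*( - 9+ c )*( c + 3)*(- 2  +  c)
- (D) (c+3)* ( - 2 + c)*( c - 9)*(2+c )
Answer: D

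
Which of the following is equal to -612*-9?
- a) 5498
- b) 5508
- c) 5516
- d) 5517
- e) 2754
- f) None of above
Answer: b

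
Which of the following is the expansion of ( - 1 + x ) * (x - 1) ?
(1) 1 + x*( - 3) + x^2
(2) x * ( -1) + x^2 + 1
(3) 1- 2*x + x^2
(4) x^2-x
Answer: 3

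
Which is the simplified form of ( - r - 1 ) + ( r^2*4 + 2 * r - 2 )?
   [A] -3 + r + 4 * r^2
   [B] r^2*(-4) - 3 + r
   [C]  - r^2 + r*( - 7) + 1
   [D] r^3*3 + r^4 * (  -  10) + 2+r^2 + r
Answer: A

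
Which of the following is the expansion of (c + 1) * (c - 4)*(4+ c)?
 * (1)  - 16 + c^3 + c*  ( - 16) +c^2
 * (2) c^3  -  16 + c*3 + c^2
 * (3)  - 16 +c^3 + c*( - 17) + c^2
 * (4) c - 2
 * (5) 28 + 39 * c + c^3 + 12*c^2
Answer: 1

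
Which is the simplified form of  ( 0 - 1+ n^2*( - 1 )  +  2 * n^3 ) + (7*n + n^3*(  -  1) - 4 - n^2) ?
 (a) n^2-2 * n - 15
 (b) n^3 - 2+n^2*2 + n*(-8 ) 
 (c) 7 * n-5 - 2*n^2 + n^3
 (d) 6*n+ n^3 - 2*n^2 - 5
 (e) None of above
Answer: c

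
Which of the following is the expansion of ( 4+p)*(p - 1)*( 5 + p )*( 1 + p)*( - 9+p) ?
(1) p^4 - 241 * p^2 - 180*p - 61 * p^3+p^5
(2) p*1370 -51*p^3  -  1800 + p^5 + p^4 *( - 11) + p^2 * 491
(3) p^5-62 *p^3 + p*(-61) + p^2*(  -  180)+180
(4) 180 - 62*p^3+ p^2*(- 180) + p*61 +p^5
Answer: 4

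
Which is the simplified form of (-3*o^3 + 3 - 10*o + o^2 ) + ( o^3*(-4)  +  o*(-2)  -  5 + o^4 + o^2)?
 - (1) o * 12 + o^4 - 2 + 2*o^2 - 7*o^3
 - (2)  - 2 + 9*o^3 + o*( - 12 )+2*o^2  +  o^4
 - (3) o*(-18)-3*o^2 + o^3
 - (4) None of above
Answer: 4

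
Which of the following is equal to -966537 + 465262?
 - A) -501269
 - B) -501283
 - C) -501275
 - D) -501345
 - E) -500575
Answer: C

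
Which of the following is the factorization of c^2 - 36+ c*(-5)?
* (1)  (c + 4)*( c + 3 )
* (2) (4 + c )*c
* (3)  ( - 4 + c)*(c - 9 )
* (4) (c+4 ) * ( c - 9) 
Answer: 4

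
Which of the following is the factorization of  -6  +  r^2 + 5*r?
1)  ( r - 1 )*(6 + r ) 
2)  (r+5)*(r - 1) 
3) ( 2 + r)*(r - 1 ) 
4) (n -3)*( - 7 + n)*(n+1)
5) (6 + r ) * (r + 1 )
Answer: 1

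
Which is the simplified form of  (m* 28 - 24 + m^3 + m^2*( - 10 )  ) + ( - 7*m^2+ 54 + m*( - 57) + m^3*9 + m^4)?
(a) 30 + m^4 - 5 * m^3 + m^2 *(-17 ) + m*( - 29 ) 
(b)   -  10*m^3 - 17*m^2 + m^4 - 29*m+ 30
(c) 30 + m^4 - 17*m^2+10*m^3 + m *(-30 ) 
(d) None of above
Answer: d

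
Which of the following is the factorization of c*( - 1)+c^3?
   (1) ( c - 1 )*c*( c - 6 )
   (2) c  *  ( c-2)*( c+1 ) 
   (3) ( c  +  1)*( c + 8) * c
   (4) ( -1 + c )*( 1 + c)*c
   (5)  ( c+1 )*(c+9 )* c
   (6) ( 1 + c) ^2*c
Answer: 4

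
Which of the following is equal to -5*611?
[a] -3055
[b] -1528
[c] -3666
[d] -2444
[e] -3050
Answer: a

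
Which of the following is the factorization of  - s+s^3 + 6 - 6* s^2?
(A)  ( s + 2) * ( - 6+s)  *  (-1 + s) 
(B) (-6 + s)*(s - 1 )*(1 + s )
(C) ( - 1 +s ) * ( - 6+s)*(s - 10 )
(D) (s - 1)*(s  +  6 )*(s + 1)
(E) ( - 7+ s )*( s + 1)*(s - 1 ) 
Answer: B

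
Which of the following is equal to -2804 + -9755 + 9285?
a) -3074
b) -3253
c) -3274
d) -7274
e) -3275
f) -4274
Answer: c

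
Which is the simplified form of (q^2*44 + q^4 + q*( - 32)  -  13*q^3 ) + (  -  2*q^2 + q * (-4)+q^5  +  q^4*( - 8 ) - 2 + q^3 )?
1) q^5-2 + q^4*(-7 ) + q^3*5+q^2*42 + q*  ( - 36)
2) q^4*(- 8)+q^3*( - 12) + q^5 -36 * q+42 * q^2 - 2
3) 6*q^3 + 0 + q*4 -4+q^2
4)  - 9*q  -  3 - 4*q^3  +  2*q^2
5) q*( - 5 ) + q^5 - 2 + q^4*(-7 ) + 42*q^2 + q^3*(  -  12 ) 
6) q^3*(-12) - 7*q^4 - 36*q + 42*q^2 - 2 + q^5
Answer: 6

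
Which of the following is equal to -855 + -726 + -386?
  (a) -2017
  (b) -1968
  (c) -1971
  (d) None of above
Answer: d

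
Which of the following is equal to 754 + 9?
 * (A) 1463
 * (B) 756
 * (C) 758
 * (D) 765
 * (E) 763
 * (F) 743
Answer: E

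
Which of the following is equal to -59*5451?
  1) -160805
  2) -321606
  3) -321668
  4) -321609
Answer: 4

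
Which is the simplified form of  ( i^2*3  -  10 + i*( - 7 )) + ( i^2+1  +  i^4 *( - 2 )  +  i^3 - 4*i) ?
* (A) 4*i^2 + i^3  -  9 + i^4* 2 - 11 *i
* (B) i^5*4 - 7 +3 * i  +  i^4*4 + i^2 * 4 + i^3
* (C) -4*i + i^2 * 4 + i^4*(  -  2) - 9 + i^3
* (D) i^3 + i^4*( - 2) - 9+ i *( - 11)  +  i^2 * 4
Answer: D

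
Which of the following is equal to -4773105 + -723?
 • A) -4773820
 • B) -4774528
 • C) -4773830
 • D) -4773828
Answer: D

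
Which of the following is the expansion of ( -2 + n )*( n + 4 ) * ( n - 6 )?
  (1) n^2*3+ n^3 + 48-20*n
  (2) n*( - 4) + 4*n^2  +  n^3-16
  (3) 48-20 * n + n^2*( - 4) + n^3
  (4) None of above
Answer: 3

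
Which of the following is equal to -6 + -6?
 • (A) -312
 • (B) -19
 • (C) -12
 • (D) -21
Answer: C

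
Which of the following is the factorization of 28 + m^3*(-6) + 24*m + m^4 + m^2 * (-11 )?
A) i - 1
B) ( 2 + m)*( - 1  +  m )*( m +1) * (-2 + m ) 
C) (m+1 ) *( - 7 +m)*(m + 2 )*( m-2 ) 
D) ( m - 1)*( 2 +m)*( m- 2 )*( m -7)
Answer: C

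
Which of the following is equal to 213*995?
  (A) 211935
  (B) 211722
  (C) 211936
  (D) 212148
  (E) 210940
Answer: A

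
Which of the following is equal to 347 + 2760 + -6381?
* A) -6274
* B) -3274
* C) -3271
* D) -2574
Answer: B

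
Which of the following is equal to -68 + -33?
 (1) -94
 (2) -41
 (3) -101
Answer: 3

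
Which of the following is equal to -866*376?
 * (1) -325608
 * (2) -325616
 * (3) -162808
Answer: 2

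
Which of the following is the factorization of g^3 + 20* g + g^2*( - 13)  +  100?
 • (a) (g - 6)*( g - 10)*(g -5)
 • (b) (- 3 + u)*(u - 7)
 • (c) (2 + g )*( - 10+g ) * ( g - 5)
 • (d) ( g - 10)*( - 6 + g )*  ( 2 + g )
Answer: c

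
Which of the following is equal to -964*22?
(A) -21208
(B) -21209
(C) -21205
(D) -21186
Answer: A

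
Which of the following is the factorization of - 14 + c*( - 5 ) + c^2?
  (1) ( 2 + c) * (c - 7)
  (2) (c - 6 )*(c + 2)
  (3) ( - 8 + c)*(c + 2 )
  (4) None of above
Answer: 1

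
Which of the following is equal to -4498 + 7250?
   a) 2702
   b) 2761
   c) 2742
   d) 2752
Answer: d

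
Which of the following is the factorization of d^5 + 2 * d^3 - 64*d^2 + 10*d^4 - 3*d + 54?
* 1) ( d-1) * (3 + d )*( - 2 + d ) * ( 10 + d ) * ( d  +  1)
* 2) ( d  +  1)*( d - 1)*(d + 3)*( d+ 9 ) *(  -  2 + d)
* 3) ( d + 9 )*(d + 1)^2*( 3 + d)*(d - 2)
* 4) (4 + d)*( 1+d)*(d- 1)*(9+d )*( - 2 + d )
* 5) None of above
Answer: 2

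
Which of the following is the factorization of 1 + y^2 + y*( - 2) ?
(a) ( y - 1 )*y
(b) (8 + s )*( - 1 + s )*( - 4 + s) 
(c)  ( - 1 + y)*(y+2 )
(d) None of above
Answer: d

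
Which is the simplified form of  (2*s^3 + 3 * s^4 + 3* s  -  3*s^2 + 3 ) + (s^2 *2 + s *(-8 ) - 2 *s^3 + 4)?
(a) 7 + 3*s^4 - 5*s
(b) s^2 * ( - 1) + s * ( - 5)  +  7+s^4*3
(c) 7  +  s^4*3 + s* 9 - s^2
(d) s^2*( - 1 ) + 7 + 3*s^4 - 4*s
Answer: b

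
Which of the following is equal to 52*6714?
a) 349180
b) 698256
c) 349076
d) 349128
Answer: d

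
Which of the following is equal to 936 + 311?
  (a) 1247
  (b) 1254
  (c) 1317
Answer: a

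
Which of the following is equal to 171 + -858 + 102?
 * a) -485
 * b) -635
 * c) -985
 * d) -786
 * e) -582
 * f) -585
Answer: f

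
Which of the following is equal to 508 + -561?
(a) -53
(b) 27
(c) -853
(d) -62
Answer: a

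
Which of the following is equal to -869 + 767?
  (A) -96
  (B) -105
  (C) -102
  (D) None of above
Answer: C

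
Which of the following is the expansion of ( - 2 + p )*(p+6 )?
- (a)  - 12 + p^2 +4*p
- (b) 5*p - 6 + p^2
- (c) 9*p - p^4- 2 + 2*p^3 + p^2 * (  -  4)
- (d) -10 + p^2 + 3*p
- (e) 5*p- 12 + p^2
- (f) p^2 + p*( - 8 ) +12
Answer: a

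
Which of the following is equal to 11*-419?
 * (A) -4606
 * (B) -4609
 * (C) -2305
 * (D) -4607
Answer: B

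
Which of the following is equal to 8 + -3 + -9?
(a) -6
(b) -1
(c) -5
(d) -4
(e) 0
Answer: d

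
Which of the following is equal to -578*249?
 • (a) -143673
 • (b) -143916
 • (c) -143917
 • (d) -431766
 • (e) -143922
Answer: e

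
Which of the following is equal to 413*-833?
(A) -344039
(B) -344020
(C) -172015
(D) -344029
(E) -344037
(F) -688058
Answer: D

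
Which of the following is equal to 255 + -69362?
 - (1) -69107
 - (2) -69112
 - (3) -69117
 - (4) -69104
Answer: 1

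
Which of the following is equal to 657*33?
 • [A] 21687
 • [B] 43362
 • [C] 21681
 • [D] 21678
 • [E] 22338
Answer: C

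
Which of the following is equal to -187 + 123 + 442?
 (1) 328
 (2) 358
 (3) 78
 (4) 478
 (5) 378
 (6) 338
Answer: 5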